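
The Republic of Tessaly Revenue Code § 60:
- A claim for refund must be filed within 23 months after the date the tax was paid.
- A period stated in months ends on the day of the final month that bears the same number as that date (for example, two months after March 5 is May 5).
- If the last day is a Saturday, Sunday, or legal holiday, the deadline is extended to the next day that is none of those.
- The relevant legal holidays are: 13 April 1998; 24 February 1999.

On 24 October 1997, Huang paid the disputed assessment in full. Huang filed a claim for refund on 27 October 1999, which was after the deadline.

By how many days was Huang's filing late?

33 days

23 months after 24 October 1997 is September 24, 1999.
September 24, 1999 is a Friday and not a legal holiday, so no extension applies.
The deadline is September 24, 1999; from September 24, 1999 to October 27, 1999 is 33 days.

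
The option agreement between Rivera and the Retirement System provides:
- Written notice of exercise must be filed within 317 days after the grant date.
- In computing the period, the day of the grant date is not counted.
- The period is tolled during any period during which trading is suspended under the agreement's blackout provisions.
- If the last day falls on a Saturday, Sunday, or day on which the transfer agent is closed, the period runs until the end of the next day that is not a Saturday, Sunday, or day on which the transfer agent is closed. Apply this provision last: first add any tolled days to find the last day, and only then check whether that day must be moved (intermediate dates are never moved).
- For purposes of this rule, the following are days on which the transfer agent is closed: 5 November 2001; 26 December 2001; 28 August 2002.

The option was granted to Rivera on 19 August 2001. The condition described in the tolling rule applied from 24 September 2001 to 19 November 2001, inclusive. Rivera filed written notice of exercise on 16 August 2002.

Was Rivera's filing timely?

317 days after 19 August 2001 is July 2, 2002.
From September 24, 2001 through November 19, 2001 inclusive is 57 days; tolling adds 57 days: July 2, 2002 + 57 days = August 28, 2002.
August 28, 2002 is a listed holiday. The next qualifying day is August 29, 2002.
The deadline is August 29, 2002; the filing on August 16, 2002 is on or before that date.

Yes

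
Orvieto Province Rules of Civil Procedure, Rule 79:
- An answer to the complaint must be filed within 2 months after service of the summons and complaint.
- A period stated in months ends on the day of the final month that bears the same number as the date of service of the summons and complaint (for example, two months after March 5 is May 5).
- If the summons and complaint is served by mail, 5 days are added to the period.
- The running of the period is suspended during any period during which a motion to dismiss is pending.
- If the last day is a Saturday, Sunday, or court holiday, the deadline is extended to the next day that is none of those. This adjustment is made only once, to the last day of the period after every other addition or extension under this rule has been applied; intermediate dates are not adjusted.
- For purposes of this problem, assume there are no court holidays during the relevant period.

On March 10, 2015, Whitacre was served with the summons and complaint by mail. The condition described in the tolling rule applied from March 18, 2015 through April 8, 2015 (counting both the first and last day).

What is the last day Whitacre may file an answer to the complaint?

June 8, 2015

2 months after March 10, 2015 is May 10, 2015.
Service was by mail, adding 5 days: May 10, 2015 + 5 days = May 15, 2015.
From March 18, 2015 through April 8, 2015 inclusive is 22 days; tolling adds 22 days: May 15, 2015 + 22 days = June 6, 2015.
June 6, 2015 is Saturday; June 7, 2015 is Sunday. The next qualifying day is June 8, 2015.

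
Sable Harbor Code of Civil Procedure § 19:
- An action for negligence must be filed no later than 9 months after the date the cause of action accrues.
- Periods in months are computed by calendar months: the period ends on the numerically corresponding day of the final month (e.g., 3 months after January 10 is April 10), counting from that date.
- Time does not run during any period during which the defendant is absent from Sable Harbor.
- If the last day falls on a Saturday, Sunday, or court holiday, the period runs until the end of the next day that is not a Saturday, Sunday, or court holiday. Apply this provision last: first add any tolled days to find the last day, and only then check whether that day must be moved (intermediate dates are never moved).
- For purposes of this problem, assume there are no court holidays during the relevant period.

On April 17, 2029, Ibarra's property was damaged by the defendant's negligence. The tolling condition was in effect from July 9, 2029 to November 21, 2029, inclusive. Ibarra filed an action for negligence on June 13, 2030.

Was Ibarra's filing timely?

9 months after April 17, 2029 is January 17, 2030.
From July 9, 2029 through November 21, 2029 inclusive is 136 days; tolling adds 136 days: January 17, 2030 + 136 days = June 2, 2030.
June 2, 2030 is Sunday. The next qualifying day is June 3, 2030.
The deadline is June 3, 2030; the filing on June 13, 2030 is after that date.

No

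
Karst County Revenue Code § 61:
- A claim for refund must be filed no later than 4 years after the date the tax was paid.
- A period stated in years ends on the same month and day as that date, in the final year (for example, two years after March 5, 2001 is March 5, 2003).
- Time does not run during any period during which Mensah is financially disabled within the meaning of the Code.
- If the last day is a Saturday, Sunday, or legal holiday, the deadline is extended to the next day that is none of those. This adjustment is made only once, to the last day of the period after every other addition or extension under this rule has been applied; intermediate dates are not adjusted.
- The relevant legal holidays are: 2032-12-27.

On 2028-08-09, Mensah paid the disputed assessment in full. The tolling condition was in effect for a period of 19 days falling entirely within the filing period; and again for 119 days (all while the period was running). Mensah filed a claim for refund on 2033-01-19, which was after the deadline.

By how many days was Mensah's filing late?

4 years after 2028-08-09 is August 9, 2032.
Tolling adds 19 days: August 9, 2032 + 19 days = August 28, 2032.
Tolling adds 119 days: August 28, 2032 + 119 days = December 25, 2032.
December 25, 2032 is Saturday; December 26, 2032 is Sunday; December 27, 2032 is a listed holiday. The next qualifying day is December 28, 2032.
The deadline is December 28, 2032; from December 28, 2032 to January 19, 2033 is 22 days.

22 days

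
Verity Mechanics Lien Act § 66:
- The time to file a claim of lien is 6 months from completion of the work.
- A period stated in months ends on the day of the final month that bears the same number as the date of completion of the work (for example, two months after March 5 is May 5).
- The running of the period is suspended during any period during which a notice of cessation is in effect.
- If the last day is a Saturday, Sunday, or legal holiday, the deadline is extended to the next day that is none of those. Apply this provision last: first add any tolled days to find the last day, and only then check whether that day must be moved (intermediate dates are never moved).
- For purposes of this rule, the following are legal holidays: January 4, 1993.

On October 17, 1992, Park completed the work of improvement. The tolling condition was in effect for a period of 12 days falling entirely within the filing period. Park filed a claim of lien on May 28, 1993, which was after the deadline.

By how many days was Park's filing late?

29 days

6 months after October 17, 1992 is April 17, 1993.
Tolling adds 12 days: April 17, 1993 + 12 days = April 29, 1993.
April 29, 1993 is a Thursday and not a legal holiday, so no extension applies.
The deadline is April 29, 1993; from April 29, 1993 to May 28, 1993 is 29 days.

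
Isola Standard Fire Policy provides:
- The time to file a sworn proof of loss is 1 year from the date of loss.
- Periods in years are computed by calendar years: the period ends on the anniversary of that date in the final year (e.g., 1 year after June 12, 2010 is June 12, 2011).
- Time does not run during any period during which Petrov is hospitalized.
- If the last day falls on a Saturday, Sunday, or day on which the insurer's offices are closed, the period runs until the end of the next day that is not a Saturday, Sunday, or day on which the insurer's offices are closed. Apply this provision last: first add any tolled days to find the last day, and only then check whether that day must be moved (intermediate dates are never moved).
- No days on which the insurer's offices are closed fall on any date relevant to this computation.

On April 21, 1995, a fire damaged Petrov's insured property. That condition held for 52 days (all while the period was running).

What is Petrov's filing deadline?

June 12, 1996

1 year after April 21, 1995 is April 21, 1996.
Tolling adds 52 days: April 21, 1996 + 52 days = June 12, 1996.
June 12, 1996 is a Wednesday and not a day on which the insurer's offices are closed, so no extension applies.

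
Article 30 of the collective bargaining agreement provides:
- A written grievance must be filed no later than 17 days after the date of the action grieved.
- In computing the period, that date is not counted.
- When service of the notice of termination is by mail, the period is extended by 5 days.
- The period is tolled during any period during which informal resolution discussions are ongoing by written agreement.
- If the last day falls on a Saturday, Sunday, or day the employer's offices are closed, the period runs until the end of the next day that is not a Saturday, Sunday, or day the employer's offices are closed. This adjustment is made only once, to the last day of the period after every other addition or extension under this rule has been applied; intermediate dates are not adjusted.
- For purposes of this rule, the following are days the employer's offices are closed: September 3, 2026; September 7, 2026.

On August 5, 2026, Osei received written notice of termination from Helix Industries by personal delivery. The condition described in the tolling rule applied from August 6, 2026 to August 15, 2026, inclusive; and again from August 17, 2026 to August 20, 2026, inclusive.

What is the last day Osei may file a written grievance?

17 days after August 5, 2026 is August 22, 2026.
Service was not by mail, so no mail extension applies.
From August 6, 2026 through August 15, 2026 inclusive is 10 days; tolling adds 10 days: August 22, 2026 + 10 days = September 1, 2026.
From August 17, 2026 through August 20, 2026 inclusive is 4 days; tolling adds 4 days: September 1, 2026 + 4 days = September 5, 2026.
September 5, 2026 is Saturday; September 6, 2026 is Sunday; September 7, 2026 is a listed holiday. The next qualifying day is September 8, 2026.

September 8, 2026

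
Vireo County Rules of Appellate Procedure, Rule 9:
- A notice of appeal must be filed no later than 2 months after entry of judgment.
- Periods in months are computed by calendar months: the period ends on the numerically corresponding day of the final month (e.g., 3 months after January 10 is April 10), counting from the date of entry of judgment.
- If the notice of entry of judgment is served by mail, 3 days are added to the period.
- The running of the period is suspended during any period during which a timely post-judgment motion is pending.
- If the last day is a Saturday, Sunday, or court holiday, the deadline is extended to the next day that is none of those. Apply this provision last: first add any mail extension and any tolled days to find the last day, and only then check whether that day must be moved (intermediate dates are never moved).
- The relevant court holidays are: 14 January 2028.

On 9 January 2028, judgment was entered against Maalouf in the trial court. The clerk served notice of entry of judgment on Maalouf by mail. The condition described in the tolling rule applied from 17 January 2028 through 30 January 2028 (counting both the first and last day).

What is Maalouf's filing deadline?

March 27, 2028

2 months after 9 January 2028 is March 9, 2028.
Service was by mail, adding 3 days: March 9, 2028 + 3 days = March 12, 2028.
From January 17, 2028 through January 30, 2028 inclusive is 14 days; tolling adds 14 days: March 12, 2028 + 14 days = March 26, 2028.
March 26, 2028 is Sunday. The next qualifying day is March 27, 2028.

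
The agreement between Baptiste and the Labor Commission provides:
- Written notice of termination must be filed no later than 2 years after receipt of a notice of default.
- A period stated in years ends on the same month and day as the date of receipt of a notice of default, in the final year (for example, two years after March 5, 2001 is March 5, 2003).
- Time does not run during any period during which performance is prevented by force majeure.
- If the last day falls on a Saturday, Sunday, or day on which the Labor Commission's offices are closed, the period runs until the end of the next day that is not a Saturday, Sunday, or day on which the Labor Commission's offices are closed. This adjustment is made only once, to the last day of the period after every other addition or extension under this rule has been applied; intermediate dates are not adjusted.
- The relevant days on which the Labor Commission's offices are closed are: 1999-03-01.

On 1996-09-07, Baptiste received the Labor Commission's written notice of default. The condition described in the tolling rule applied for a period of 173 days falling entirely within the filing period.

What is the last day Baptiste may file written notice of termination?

2 years after 1996-09-07 is September 7, 1998.
Tolling adds 173 days: September 7, 1998 + 173 days = February 27, 1999.
February 27, 1999 is Saturday; February 28, 1999 is Sunday; March 1, 1999 is a listed holiday. The next qualifying day is March 2, 1999.

March 2, 1999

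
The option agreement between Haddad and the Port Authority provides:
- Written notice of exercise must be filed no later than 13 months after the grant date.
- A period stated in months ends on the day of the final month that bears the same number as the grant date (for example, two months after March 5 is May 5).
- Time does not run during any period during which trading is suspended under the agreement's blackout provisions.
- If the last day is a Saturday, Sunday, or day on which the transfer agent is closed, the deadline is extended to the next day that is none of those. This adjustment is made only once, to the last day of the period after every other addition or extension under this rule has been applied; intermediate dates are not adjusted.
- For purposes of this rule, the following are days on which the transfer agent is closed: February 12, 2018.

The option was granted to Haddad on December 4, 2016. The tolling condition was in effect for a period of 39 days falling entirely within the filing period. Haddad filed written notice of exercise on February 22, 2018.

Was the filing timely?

No

13 months after December 4, 2016 is January 4, 2018.
Tolling adds 39 days: January 4, 2018 + 39 days = February 12, 2018.
February 12, 2018 is a listed holiday. The next qualifying day is February 13, 2018.
The deadline is February 13, 2018; the filing on February 22, 2018 is after that date.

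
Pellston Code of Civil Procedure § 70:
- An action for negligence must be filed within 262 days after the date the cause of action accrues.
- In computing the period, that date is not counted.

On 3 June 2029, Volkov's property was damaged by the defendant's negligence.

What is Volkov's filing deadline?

262 days after 3 June 2029 is February 20, 2030.

February 20, 2030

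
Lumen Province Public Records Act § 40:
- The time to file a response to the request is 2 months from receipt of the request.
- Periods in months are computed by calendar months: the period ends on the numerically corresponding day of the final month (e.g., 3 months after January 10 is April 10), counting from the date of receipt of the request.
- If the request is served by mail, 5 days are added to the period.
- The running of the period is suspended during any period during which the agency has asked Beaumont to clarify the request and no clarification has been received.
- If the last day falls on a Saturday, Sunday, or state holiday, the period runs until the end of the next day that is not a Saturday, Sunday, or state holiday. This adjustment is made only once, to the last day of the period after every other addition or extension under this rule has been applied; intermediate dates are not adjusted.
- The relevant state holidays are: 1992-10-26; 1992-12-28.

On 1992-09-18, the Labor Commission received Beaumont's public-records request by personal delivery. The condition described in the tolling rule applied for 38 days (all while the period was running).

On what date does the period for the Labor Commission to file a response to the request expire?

December 29, 1992

2 months after 1992-09-18 is November 18, 1992.
Service was not by mail, so no mail extension applies.
Tolling adds 38 days: November 18, 1992 + 38 days = December 26, 1992.
December 26, 1992 is Saturday; December 27, 1992 is Sunday; December 28, 1992 is a listed holiday. The next qualifying day is December 29, 1992.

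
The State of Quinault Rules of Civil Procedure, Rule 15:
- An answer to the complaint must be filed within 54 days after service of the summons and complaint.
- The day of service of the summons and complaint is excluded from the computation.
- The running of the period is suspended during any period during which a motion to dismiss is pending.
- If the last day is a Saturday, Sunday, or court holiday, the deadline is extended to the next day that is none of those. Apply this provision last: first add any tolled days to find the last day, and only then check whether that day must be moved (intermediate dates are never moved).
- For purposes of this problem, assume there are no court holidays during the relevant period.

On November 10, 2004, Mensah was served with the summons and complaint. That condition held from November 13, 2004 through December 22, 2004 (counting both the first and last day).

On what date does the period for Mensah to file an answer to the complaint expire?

54 days after November 10, 2004 is January 3, 2005.
From November 13, 2004 through December 22, 2004 inclusive is 40 days; tolling adds 40 days: January 3, 2005 + 40 days = February 12, 2005.
February 12, 2005 is Saturday; February 13, 2005 is Sunday. The next qualifying day is February 14, 2005.

February 14, 2005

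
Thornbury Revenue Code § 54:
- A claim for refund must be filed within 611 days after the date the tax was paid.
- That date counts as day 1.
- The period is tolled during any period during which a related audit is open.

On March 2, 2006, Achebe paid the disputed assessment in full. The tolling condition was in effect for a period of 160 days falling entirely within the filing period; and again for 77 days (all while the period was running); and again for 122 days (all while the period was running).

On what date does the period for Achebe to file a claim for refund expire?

Counting March 2, 2006 as day 1, day 611 is November 2, 2007.
Tolling adds 160 days: November 2, 2007 + 160 days = April 10, 2008.
Tolling adds 77 days: April 10, 2008 + 77 days = June 26, 2008.
Tolling adds 122 days: June 26, 2008 + 122 days = October 26, 2008.

October 26, 2008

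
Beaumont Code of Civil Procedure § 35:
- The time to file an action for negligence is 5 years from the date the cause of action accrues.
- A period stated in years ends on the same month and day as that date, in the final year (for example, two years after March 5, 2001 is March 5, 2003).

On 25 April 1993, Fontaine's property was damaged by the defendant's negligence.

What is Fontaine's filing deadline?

April 25, 1998

5 years after 25 April 1993 is April 25, 1998.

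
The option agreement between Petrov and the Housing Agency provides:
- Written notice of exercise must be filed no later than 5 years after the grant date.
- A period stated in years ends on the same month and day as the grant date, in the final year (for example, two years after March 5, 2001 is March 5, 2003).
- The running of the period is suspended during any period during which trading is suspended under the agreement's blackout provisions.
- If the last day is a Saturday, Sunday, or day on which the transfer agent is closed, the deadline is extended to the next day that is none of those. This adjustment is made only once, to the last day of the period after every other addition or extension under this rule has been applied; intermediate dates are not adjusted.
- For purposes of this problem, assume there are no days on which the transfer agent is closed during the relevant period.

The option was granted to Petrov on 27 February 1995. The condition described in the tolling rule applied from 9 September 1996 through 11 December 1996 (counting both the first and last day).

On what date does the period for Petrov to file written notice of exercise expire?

May 31, 2000

5 years after 27 February 1995 is February 27, 2000.
From September 9, 1996 through December 11, 1996 inclusive is 94 days; tolling adds 94 days: February 27, 2000 + 94 days = May 31, 2000.
May 31, 2000 is a Wednesday and not a day on which the transfer agent is closed, so no extension applies.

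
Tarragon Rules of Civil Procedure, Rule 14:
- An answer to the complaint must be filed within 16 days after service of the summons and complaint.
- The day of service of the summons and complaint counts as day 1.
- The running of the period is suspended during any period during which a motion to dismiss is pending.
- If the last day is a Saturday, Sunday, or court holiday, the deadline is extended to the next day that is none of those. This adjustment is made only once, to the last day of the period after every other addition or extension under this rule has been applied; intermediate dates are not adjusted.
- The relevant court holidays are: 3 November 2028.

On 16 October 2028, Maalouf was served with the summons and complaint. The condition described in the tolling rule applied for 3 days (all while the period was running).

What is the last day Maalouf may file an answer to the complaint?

Counting 16 October 2028 as day 1, day 16 is October 31, 2028.
Tolling adds 3 days: October 31, 2028 + 3 days = November 3, 2028.
November 3, 2028 is a listed holiday; November 4, 2028 is Saturday; November 5, 2028 is Sunday. The next qualifying day is November 6, 2028.

November 6, 2028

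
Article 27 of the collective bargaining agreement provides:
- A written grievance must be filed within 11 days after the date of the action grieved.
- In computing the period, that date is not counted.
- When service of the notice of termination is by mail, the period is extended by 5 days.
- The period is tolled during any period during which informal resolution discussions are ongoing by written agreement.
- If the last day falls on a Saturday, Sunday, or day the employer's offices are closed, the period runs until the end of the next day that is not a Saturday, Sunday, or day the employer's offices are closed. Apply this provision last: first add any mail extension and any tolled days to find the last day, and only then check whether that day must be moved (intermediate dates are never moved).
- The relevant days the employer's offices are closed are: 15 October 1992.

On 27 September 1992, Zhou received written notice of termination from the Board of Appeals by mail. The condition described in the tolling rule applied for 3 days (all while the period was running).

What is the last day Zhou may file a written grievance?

11 days after 27 September 1992 is October 8, 1992.
Service was by mail, adding 5 days: October 8, 1992 + 5 days = October 13, 1992.
Tolling adds 3 days: October 13, 1992 + 3 days = October 16, 1992.
October 16, 1992 is a Friday and not a day the employer's offices are closed, so no extension applies.

October 16, 1992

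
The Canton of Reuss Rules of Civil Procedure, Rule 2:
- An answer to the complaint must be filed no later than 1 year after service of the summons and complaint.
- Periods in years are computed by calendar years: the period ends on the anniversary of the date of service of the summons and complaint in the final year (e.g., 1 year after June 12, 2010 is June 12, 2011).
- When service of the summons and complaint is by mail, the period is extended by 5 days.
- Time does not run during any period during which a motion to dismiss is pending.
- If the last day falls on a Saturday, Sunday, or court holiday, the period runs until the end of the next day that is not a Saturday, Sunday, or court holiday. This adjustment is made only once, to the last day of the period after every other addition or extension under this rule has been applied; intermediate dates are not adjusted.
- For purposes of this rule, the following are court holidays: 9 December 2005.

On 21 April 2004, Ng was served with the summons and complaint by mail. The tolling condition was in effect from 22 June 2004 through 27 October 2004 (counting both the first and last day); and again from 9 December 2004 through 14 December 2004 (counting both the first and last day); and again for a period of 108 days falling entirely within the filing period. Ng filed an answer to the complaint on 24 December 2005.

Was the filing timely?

1 year after 21 April 2004 is April 21, 2005.
Service was by mail, adding 5 days: April 21, 2005 + 5 days = April 26, 2005.
From June 22, 2004 through October 27, 2004 inclusive is 128 days; tolling adds 128 days: April 26, 2005 + 128 days = September 1, 2005.
From December 9, 2004 through December 14, 2004 inclusive is 6 days; tolling adds 6 days: September 1, 2005 + 6 days = September 7, 2005.
Tolling adds 108 days: September 7, 2005 + 108 days = December 24, 2005.
December 24, 2005 is Saturday; December 25, 2005 is Sunday. The next qualifying day is December 26, 2005.
The deadline is December 26, 2005; the filing on December 24, 2005 is on or before that date.

Yes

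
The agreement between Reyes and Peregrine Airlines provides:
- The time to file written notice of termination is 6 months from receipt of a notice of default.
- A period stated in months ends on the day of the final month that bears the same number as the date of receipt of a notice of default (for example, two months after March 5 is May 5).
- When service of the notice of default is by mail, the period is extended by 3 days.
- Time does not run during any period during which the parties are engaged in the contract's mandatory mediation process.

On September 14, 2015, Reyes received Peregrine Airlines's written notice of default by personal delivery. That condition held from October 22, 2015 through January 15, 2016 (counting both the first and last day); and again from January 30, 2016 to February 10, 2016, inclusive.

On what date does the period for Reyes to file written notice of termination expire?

6 months after September 14, 2015 is March 14, 2016.
Service was not by mail, so no mail extension applies.
From October 22, 2015 through January 15, 2016 inclusive is 86 days; tolling adds 86 days: March 14, 2016 + 86 days = June 8, 2016.
From January 30, 2016 through February 10, 2016 inclusive is 12 days; tolling adds 12 days: June 8, 2016 + 12 days = June 20, 2016.

June 20, 2016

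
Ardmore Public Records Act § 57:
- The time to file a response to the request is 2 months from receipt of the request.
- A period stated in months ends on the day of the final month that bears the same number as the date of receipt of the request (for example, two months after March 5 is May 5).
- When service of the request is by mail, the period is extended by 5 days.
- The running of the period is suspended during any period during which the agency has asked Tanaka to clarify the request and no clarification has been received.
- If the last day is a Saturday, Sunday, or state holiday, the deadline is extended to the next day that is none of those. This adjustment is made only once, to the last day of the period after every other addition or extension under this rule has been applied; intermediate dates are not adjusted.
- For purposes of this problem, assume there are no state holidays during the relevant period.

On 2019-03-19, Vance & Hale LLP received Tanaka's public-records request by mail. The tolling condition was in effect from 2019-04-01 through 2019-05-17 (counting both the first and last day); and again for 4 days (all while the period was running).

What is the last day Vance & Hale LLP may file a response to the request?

2 months after 2019-03-19 is May 19, 2019.
Service was by mail, adding 5 days: May 19, 2019 + 5 days = May 24, 2019.
From April 1, 2019 through May 17, 2019 inclusive is 47 days; tolling adds 47 days: May 24, 2019 + 47 days = July 10, 2019.
Tolling adds 4 days: July 10, 2019 + 4 days = July 14, 2019.
July 14, 2019 is Sunday. The next qualifying day is July 15, 2019.

July 15, 2019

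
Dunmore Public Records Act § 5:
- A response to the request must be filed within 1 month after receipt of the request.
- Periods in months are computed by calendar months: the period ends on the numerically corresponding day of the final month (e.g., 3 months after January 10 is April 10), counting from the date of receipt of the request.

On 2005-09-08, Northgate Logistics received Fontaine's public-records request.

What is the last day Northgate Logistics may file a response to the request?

1 month after 2005-09-08 is October 8, 2005.

October 8, 2005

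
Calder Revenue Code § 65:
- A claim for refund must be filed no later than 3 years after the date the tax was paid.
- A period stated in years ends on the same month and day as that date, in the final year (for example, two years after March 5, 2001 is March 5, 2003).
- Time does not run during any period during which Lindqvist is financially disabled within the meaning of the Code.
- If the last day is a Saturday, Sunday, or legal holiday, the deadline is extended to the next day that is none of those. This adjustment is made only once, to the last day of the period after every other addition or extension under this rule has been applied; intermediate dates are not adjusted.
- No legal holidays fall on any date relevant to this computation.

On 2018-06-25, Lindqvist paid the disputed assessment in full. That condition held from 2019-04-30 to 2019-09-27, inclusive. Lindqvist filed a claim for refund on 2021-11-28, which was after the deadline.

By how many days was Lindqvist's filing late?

5 days

3 years after 2018-06-25 is June 25, 2021.
From April 30, 2019 through September 27, 2019 inclusive is 151 days; tolling adds 151 days: June 25, 2021 + 151 days = November 23, 2021.
November 23, 2021 is a Tuesday and not a legal holiday, so no extension applies.
The deadline is November 23, 2021; from November 23, 2021 to November 28, 2021 is 5 days.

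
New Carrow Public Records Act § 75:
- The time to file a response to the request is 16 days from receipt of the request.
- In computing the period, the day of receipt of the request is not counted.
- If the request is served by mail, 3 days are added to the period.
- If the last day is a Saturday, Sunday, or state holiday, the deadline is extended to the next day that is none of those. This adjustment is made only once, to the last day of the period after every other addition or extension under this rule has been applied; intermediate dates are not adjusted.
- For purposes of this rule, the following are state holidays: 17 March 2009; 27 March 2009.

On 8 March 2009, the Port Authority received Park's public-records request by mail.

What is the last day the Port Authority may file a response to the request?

March 30, 2009

16 days after 8 March 2009 is March 24, 2009.
Service was by mail, adding 3 days: March 24, 2009 + 3 days = March 27, 2009.
March 27, 2009 is a listed holiday; March 28, 2009 is Saturday; March 29, 2009 is Sunday. The next qualifying day is March 30, 2009.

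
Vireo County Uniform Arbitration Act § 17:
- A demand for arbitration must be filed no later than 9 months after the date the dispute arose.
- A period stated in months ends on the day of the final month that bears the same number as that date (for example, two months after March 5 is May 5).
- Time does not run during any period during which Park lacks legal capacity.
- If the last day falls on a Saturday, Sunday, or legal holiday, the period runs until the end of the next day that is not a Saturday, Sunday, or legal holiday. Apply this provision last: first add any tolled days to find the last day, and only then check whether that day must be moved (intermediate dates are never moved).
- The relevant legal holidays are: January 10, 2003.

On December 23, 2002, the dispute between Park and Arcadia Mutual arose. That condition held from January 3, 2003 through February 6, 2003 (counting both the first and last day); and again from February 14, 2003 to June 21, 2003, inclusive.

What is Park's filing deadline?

9 months after December 23, 2002 is September 23, 2003.
From January 3, 2003 through February 6, 2003 inclusive is 35 days; tolling adds 35 days: September 23, 2003 + 35 days = October 28, 2003.
From February 14, 2003 through June 21, 2003 inclusive is 128 days; tolling adds 128 days: October 28, 2003 + 128 days = March 4, 2004.
March 4, 2004 is a Thursday and not a legal holiday, so no extension applies.

March 4, 2004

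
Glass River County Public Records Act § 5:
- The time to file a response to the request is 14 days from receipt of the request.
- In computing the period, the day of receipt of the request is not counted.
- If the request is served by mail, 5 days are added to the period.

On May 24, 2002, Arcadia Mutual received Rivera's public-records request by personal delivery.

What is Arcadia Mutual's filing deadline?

14 days after May 24, 2002 is June 7, 2002.
Service was not by mail, so no mail extension applies.

June 7, 2002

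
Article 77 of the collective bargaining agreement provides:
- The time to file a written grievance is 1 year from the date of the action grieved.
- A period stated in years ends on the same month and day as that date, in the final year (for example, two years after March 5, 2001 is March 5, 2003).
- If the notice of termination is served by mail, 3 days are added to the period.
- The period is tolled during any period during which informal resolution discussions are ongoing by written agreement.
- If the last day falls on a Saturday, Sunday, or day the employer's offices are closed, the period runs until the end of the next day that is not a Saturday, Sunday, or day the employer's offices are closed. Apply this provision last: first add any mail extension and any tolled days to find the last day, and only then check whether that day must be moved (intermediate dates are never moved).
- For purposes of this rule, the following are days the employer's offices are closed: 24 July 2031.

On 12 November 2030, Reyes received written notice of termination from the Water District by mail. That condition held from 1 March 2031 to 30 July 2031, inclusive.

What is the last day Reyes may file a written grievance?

April 15, 2032

1 year after 12 November 2030 is November 12, 2031.
Service was by mail, adding 3 days: November 12, 2031 + 3 days = November 15, 2031.
From March 1, 2031 through July 30, 2031 inclusive is 152 days; tolling adds 152 days: November 15, 2031 + 152 days = April 15, 2032.
April 15, 2032 is a Thursday and not a day the employer's offices are closed, so no extension applies.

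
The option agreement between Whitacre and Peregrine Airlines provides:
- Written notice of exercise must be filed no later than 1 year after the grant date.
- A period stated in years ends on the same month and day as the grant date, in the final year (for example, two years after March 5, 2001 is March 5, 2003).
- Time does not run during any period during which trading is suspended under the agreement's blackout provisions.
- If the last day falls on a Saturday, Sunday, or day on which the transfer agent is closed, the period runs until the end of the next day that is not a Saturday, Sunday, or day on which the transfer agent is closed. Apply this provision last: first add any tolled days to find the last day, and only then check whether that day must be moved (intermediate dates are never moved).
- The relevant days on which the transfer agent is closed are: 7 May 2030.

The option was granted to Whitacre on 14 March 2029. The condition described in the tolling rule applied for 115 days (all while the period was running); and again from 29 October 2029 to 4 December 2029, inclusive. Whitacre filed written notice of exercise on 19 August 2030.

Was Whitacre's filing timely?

1 year after 14 March 2029 is March 14, 2030.
Tolling adds 115 days: March 14, 2030 + 115 days = July 7, 2030.
From October 29, 2029 through December 4, 2029 inclusive is 37 days; tolling adds 37 days: July 7, 2030 + 37 days = August 13, 2030.
August 13, 2030 is a Tuesday and not a day on which the transfer agent is closed, so no extension applies.
The deadline is August 13, 2030; the filing on August 19, 2030 is after that date.

No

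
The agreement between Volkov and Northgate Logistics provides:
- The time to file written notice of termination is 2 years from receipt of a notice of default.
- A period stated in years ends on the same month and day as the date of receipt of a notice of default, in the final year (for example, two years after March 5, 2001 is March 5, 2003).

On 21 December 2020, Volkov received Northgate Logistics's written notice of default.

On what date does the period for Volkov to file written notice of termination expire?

2 years after 21 December 2020 is December 21, 2022.

December 21, 2022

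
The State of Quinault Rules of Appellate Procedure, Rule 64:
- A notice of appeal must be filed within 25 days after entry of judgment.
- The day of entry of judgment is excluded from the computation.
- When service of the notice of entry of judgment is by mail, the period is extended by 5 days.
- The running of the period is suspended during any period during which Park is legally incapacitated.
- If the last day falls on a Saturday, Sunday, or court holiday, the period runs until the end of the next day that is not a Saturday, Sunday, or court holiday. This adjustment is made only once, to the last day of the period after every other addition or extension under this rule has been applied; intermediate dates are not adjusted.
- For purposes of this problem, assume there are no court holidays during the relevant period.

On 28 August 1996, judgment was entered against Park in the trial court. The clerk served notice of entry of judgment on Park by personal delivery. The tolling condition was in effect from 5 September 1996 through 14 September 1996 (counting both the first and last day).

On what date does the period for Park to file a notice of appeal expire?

October 2, 1996

25 days after 28 August 1996 is September 22, 1996.
Service was not by mail, so no mail extension applies.
From September 5, 1996 through September 14, 1996 inclusive is 10 days; tolling adds 10 days: September 22, 1996 + 10 days = October 2, 1996.
October 2, 1996 is a Wednesday and not a court holiday, so no extension applies.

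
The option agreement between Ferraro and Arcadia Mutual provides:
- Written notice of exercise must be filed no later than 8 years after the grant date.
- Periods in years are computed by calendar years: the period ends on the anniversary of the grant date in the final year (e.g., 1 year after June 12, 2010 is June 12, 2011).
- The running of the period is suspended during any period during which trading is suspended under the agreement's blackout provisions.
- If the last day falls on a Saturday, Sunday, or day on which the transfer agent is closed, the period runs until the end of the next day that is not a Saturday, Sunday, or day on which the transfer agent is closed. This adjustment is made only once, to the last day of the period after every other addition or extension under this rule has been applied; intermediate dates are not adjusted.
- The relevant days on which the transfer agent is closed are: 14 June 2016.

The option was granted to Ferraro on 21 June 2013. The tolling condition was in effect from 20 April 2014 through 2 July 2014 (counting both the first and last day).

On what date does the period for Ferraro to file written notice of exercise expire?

September 3, 2021

8 years after 21 June 2013 is June 21, 2021.
From April 20, 2014 through July 2, 2014 inclusive is 74 days; tolling adds 74 days: June 21, 2021 + 74 days = September 3, 2021.
September 3, 2021 is a Friday and not a day on which the transfer agent is closed, so no extension applies.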